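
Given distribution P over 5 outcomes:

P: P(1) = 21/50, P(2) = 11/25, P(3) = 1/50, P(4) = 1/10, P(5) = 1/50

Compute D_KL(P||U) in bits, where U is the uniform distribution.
0.7172 bits

U(i) = 1/5 for all i

D_KL(P||U) = Σ P(x) log₂(P(x) / (1/5))
           = Σ P(x) log₂(P(x)) + log₂(5)
           = log₂(5) - H(P)

H(P) = -Σ P(x) log₂(P(x)):
  -P(1)·log₂(P(1)) = -(21/50)·log₂(21/50) = 0.52565
  -P(2)·log₂(P(2)) = -(11/25)·log₂(11/25) = 0.52115
  -P(3)·log₂(P(3)) = -(1/50)·log₂(1/50) = 0.11288
  -P(4)·log₂(P(4)) = -(1/10)·log₂(1/10) = 0.33219
  -P(5)·log₂(P(5)) = -(1/50)·log₂(1/50) = 0.11288
H(P) = 0.52565 + 0.52115 + 0.11288 + 0.33219 + 0.11288 = 1.60475 bits

log₂(5) = 2.32193 bits

D_KL(P||U) = 2.32193 - 1.60475 = 0.71718 ≈ 0.7172 bits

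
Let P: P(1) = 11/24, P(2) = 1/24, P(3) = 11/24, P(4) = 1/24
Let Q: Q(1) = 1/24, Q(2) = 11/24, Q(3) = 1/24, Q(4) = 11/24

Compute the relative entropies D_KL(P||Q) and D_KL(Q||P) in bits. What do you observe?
D_KL(P||Q) = 2.8829 bits, D_KL(Q||P) = 2.8829 bits. The two directions give the same value here, because Q is a self-inverse relabeling of P; in general KL divergence is asymmetric.

D_KL(P||Q) = Σ P(x) log₂(P(x)/Q(x))

Computing term by term:
  P(1)·log₂(P(1)/Q(1)) = (11/24)·log₂((11/24)/(1/24)) = 1.58557
  P(2)·log₂(P(2)/Q(2)) = (1/24)·log₂((1/24)/(11/24)) = -0.14414
  P(3)·log₂(P(3)/Q(3)) = (11/24)·log₂((11/24)/(1/24)) = 1.58557
  P(4)·log₂(P(4)/Q(4)) = (1/24)·log₂((1/24)/(11/24)) = -0.14414

D_KL(P||Q) = 1.58557 - 0.14414 + 1.58557 - 0.14414 = 2.88286 ≈ 2.8829 bits

D_KL(Q||P) = Σ Q(x) log₂(Q(x)/P(x))

Computing term by term:
  Q(1)·log₂(Q(1)/P(1)) = (1/24)·log₂((1/24)/(11/24)) = -0.14414
  Q(2)·log₂(Q(2)/P(2)) = (11/24)·log₂((11/24)/(1/24)) = 1.58557
  Q(3)·log₂(Q(3)/P(3)) = (1/24)·log₂((1/24)/(11/24)) = -0.14414
  Q(4)·log₂(Q(4)/P(4)) = (11/24)·log₂((11/24)/(1/24)) = 1.58557

D_KL(Q||P) = -0.14414 + 1.58557 - 0.14414 + 1.58557 = 2.88286 ≈ 2.8829 bits

These ARE equal here. Q is P with outcomes relabeled (Q(1) = P(4), Q(2) = P(3), Q(3) = P(2), Q(4) = P(1)) by a relabeling that is its own inverse, so the two sums contain exactly the same terms in a different order. This is a special case — KL divergence is not symmetric in general: D_KL(P||Q) ≠ D_KL(Q||P) for most P, Q.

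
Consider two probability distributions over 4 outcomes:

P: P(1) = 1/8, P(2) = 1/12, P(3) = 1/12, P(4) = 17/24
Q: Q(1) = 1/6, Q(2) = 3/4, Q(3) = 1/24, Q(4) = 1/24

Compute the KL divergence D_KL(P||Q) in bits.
2.6626 bits

D_KL(P||Q) = Σ P(x) log₂(P(x)/Q(x))

Computing term by term:
  P(1)·log₂(P(1)/Q(1)) = (1/8)·log₂((1/8)/(1/6)) = -0.05188
  P(2)·log₂(P(2)/Q(2)) = (1/12)·log₂((1/12)/(3/4)) = -0.26416
  P(3)·log₂(P(3)/Q(3)) = (1/12)·log₂((1/12)/(1/24)) = 0.08333
  P(4)·log₂(P(4)/Q(4)) = (17/24)·log₂((17/24)/(1/24)) = 2.89529

D_KL(P||Q) = -0.05188 - 0.26416 + 0.08333 + 2.89529 = 2.66258 ≈ 2.6626 bits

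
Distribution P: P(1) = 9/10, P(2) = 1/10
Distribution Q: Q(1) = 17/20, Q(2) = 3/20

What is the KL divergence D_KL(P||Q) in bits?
0.0157 bits

D_KL(P||Q) = Σ P(x) log₂(P(x)/Q(x))

Computing term by term:
  P(1)·log₂(P(1)/Q(1)) = (9/10)·log₂((9/10)/(17/20)) = 0.07422
  P(2)·log₂(P(2)/Q(2)) = (1/10)·log₂((1/10)/(3/20)) = -0.05850

D_KL(P||Q) = 0.07422 - 0.05850 = 0.01572 ≈ 0.0157 bits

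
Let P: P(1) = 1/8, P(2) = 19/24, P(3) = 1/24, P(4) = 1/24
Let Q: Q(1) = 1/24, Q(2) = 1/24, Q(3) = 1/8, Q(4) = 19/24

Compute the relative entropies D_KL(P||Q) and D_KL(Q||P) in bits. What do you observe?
D_KL(P||Q) = 3.3180 bits, D_KL(Q||P) = 3.3180 bits. The two directions give the same value here, because Q is a self-inverse relabeling of P; in general KL divergence is asymmetric.

D_KL(P||Q) = Σ P(x) log₂(P(x)/Q(x))

Computing term by term:
  P(1)·log₂(P(1)/Q(1)) = (1/8)·log₂((1/8)/(1/24)) = 0.19812
  P(2)·log₂(P(2)/Q(2)) = (19/24)·log₂((19/24)/(1/24)) = 3.36294
  P(3)·log₂(P(3)/Q(3)) = (1/24)·log₂((1/24)/(1/8)) = -0.06604
  P(4)·log₂(P(4)/Q(4)) = (1/24)·log₂((1/24)/(19/24)) = -0.17700

D_KL(P||Q) = 0.19812 + 3.36294 - 0.06604 - 0.17700 = 3.31802 ≈ 3.3180 bits

D_KL(Q||P) = Σ Q(x) log₂(Q(x)/P(x))

Computing term by term:
  Q(1)·log₂(Q(1)/P(1)) = (1/24)·log₂((1/24)/(1/8)) = -0.06604
  Q(2)·log₂(Q(2)/P(2)) = (1/24)·log₂((1/24)/(19/24)) = -0.17700
  Q(3)·log₂(Q(3)/P(3)) = (1/8)·log₂((1/8)/(1/24)) = 0.19812
  Q(4)·log₂(Q(4)/P(4)) = (19/24)·log₂((19/24)/(1/24)) = 3.36294

D_KL(Q||P) = -0.06604 - 0.17700 + 0.19812 + 3.36294 = 3.31802 ≈ 3.3180 bits

These ARE equal here. Q is P with outcomes relabeled (Q(1) = P(3), Q(2) = P(4), Q(3) = P(1), Q(4) = P(2)) by a relabeling that is its own inverse, so the two sums contain exactly the same terms in a different order. This is a special case — KL divergence is not symmetric in general: D_KL(P||Q) ≠ D_KL(Q||P) for most P, Q.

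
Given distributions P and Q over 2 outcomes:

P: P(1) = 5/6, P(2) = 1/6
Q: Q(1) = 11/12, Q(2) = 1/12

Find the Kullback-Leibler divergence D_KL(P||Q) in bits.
0.0521 bits

D_KL(P||Q) = Σ P(x) log₂(P(x)/Q(x))

Computing term by term:
  P(1)·log₂(P(1)/Q(1)) = (5/6)·log₂((5/6)/(11/12)) = -0.11459
  P(2)·log₂(P(2)/Q(2)) = (1/6)·log₂((1/6)/(1/12)) = 0.16667

D_KL(P||Q) = -0.11459 + 0.16667 = 0.05208 ≈ 0.0521 bits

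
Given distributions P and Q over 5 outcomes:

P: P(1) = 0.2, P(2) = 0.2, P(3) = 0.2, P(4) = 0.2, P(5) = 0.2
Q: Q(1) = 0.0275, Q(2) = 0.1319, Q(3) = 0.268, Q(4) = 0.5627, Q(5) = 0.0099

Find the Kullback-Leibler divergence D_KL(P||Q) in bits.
1.1770 bits

D_KL(P||Q) = Σ P(x) log₂(P(x)/Q(x))

Computing term by term:
  P(1)·log₂(P(1)/Q(1)) = 0.2·log₂(0.2/0.0275) = 0.57250
  P(2)·log₂(P(2)/Q(2)) = 0.2·log₂(0.2/0.1319) = 0.12011
  P(3)·log₂(P(3)/Q(3)) = 0.2·log₂(0.2/0.268) = -0.08445
  P(4)·log₂(P(4)/Q(4)) = 0.2·log₂(0.2/0.5627) = -0.29847
  P(5)·log₂(P(5)/Q(5)) = 0.2·log₂(0.2/0.0099) = 0.86729

D_KL(P||Q) = 0.57250 + 0.12011 - 0.08445 - 0.29847 + 0.86729 = 1.17698 ≈ 1.1770 bits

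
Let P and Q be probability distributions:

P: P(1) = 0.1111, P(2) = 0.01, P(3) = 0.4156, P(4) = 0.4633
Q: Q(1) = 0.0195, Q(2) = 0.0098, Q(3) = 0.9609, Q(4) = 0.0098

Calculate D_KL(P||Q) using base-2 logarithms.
2.3540 bits

D_KL(P||Q) = Σ P(x) log₂(P(x)/Q(x))

Computing term by term:
  P(1)·log₂(P(1)/Q(1)) = 0.1111·log₂(0.1111/0.0195) = 0.27890
  P(2)·log₂(P(2)/Q(2)) = 0.01·log₂(0.01/0.0098) = 0.00029
  P(3)·log₂(P(3)/Q(3)) = 0.4156·log₂(0.4156/0.9609) = -0.50254
  P(4)·log₂(P(4)/Q(4)) = 0.4633·log₂(0.4633/0.0098) = 2.57735

D_KL(P||Q) = 0.27890 + 0.00029 - 0.50254 + 2.57735 = 2.35400 ≈ 2.3540 bits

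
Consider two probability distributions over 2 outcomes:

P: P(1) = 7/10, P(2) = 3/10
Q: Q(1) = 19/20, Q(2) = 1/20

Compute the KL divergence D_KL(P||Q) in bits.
0.4671 bits

D_KL(P||Q) = Σ P(x) log₂(P(x)/Q(x))

Computing term by term:
  P(1)·log₂(P(1)/Q(1)) = (7/10)·log₂((7/10)/(19/20)) = -0.30840
  P(2)·log₂(P(2)/Q(2)) = (3/10)·log₂((3/10)/(1/20)) = 0.77549

D_KL(P||Q) = -0.30840 + 0.77549 = 0.46709 ≈ 0.4671 bits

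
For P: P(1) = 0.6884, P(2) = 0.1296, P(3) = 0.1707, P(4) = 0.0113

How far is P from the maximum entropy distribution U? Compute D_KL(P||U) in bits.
0.7387 bits

U(i) = 1/4 for all i

D_KL(P||U) = Σ P(x) log₂(P(x) / (1/4))
           = Σ P(x) log₂(P(x)) + log₂(4)
           = log₂(4) - H(P)

H(P) = -Σ P(x) log₂(P(x)):
  -P(1)·log₂(P(1)) = -(0.6884)·log₂(0.6884) = 0.37083
  -P(2)·log₂(P(2)) = -(0.1296)·log₂(0.1296) = 0.38204
  -P(3)·log₂(P(3)) = -(0.1707)·log₂(0.1707) = 0.43536
  -P(4)·log₂(P(4)) = -(0.0113)·log₂(0.0113) = 0.07308
H(P) = 0.37083 + 0.38204 + 0.43536 + 0.07308 = 1.26131 bits

log₂(4) = 2.00000 bits

D_KL(P||U) = 2.00000 - 1.26131 = 0.73869 ≈ 0.7387 bits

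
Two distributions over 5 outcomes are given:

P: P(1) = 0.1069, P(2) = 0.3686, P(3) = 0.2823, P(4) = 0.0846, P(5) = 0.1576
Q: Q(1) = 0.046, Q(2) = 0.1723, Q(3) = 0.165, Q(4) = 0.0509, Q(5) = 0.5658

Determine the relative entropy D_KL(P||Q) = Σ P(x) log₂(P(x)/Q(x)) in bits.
0.5246 bits

D_KL(P||Q) = Σ P(x) log₂(P(x)/Q(x))

Computing term by term:
  P(1)·log₂(P(1)/Q(1)) = 0.1069·log₂(0.1069/0.046) = 0.13005
  P(2)·log₂(P(2)/Q(2)) = 0.3686·log₂(0.3686/0.1723) = 0.40440
  P(3)·log₂(P(3)/Q(3)) = 0.2823·log₂(0.2823/0.165) = 0.21872
  P(4)·log₂(P(4)/Q(4)) = 0.0846·log₂(0.0846/0.0509) = 0.06201
  P(5)·log₂(P(5)/Q(5)) = 0.1576·log₂(0.1576/0.5658) = -0.29062

D_KL(P||Q) = 0.13005 + 0.40440 + 0.21872 + 0.06201 - 0.29062 = 0.52456 ≈ 0.5246 bits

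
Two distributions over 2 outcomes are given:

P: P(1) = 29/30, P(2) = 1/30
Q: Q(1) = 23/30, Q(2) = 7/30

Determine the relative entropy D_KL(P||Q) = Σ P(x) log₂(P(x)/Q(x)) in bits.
0.2297 bits

D_KL(P||Q) = Σ P(x) log₂(P(x)/Q(x))

Computing term by term:
  P(1)·log₂(P(1)/Q(1)) = (29/30)·log₂((29/30)/(23/30)) = 0.32327
  P(2)·log₂(P(2)/Q(2)) = (1/30)·log₂((1/30)/(7/30)) = -0.09358

D_KL(P||Q) = 0.32327 - 0.09358 = 0.22969 ≈ 0.2297 bits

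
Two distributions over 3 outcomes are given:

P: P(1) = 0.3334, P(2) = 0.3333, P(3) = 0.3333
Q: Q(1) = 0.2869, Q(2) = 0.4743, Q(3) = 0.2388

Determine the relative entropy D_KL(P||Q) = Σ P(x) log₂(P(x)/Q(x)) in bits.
0.0629 bits

D_KL(P||Q) = Σ P(x) log₂(P(x)/Q(x))

Computing term by term:
  P(1)·log₂(P(1)/Q(1)) = 0.3334·log₂(0.3334/0.2869) = 0.07225
  P(2)·log₂(P(2)/Q(2)) = 0.3333·log₂(0.3333/0.4743) = -0.16964
  P(3)·log₂(P(3)/Q(3)) = 0.3333·log₂(0.3333/0.2388) = 0.16032

D_KL(P||Q) = 0.07225 - 0.16964 + 0.16032 = 0.06293 ≈ 0.0629 bits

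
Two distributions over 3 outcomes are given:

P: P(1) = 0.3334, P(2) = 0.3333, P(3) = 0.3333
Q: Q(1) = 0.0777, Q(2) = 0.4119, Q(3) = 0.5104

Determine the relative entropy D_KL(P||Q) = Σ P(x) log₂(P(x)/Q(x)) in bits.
0.3938 bits

D_KL(P||Q) = Σ P(x) log₂(P(x)/Q(x))

Computing term by term:
  P(1)·log₂(P(1)/Q(1)) = 0.3334·log₂(0.3334/0.0777) = 0.70056
  P(2)·log₂(P(2)/Q(2)) = 0.3333·log₂(0.3333/0.4119) = -0.10181
  P(3)·log₂(P(3)/Q(3)) = 0.3333·log₂(0.3333/0.5104) = -0.20492

D_KL(P||Q) = 0.70056 - 0.10181 - 0.20492 = 0.39383 ≈ 0.3938 bits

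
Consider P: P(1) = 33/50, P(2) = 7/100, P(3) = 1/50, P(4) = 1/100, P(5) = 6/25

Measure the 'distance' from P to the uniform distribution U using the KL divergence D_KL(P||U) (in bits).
0.9843 bits

U(i) = 1/5 for all i

D_KL(P||U) = Σ P(x) log₂(P(x) / (1/5))
           = Σ P(x) log₂(P(x)) + log₂(5)
           = log₂(5) - H(P)

H(P) = -Σ P(x) log₂(P(x)):
  -P(1)·log₂(P(1)) = -(33/50)·log₂(33/50) = 0.39564
  -P(2)·log₂(P(2)) = -(7/100)·log₂(7/100) = 0.26856
  -P(3)·log₂(P(3)) = -(1/50)·log₂(1/50) = 0.11288
  -P(4)·log₂(P(4)) = -(1/100)·log₂(1/100) = 0.06644
  -P(5)·log₂(P(5)) = -(6/25)·log₂(6/25) = 0.49413
H(P) = 0.39564 + 0.26856 + 0.11288 + 0.06644 + 0.49413 = 1.33765 bits

log₂(5) = 2.32193 bits

D_KL(P||U) = 2.32193 - 1.33765 = 0.98428 ≈ 0.9843 bits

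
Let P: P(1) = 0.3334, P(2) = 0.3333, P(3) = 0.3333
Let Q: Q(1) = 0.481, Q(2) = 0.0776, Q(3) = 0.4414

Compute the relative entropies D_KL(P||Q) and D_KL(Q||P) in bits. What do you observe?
D_KL(P||Q) = 0.3895 bits, D_KL(Q||P) = 0.2701 bits. The two directions give different values (D_KL(P||Q) exceeds D_KL(Q||P) by 0.1194 bits): KL divergence is asymmetric.

D_KL(P||Q) = Σ P(x) log₂(P(x)/Q(x))

Computing term by term:
  P(1)·log₂(P(1)/Q(1)) = 0.3334·log₂(0.3334/0.481) = -0.17630
  P(2)·log₂(P(2)/Q(2)) = 0.3333·log₂(0.3333/0.0776) = 0.70083
  P(3)·log₂(P(3)/Q(3)) = 0.3333·log₂(0.3333/0.4414) = -0.13507

D_KL(P||Q) = -0.17630 + 0.70083 - 0.13507 = 0.38946 ≈ 0.3895 bits

D_KL(Q||P) = Σ Q(x) log₂(Q(x)/P(x))

Computing term by term:
  Q(1)·log₂(Q(1)/P(1)) = 0.481·log₂(0.481/0.3334) = 0.25434
  Q(2)·log₂(Q(2)/P(2)) = 0.0776·log₂(0.0776/0.3333) = -0.16317
  Q(3)·log₂(Q(3)/P(3)) = 0.4414·log₂(0.4414/0.3333) = 0.17888

D_KL(Q||P) = 0.25434 - 0.16317 + 0.17888 = 0.27005 ≈ 0.2701 bits

These are NOT equal (difference: 0.1194 bits). KL divergence is asymmetric: D_KL(P||Q) ≠ D_KL(Q||P) in general.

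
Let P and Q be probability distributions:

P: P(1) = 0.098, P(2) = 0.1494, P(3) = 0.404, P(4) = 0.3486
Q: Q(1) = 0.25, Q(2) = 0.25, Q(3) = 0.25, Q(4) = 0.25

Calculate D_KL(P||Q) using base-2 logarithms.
0.2036 bits

D_KL(P||Q) = Σ P(x) log₂(P(x)/Q(x))

Computing term by term:
  P(1)·log₂(P(1)/Q(1)) = 0.098·log₂(0.098/0.25) = -0.13241
  P(2)·log₂(P(2)/Q(2)) = 0.1494·log₂(0.1494/0.25) = -0.11097
  P(3)·log₂(P(3)/Q(3)) = 0.404·log₂(0.404/0.25) = 0.27974
  P(4)·log₂(P(4)/Q(4)) = 0.3486·log₂(0.3486/0.25) = 0.16720

D_KL(P||Q) = -0.13241 - 0.11097 + 0.27974 + 0.16720 = 0.20356 ≈ 0.2036 bits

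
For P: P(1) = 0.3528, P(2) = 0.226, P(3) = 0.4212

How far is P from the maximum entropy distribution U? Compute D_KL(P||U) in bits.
0.0444 bits

U(i) = 1/3 for all i

D_KL(P||U) = Σ P(x) log₂(P(x) / (1/3))
           = Σ P(x) log₂(P(x)) + log₂(3)
           = log₂(3) - H(P)

H(P) = -Σ P(x) log₂(P(x)):
  -P(1)·log₂(P(1)) = -(0.3528)·log₂(0.3528) = 0.53029
  -P(2)·log₂(P(2)) = -(0.226)·log₂(0.226) = 0.48491
  -P(3)·log₂(P(3)) = -(0.4212)·log₂(0.4212) = 0.52541
H(P) = 0.53029 + 0.48491 + 0.52541 = 1.54061 bits

log₂(3) = 1.58496 bits

D_KL(P||U) = 1.58496 - 1.54061 = 0.04435 ≈ 0.0444 bits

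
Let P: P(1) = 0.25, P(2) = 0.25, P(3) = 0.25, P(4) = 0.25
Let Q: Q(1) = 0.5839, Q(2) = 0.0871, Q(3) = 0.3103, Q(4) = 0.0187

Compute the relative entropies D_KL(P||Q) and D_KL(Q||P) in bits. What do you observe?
D_KL(P||Q) = 0.9316 bits, D_KL(Q||P) = 0.6089 bits. The two directions give different values (D_KL(P||Q) exceeds D_KL(Q||P) by 0.3227 bits): KL divergence is asymmetric.

D_KL(P||Q) = Σ P(x) log₂(P(x)/Q(x))

Computing term by term:
  P(1)·log₂(P(1)/Q(1)) = 0.25·log₂(0.25/0.5839) = -0.30595
  P(2)·log₂(P(2)/Q(2)) = 0.25·log₂(0.25/0.0871) = 0.38030
  P(3)·log₂(P(3)/Q(3)) = 0.25·log₂(0.25/0.3103) = -0.07793
  P(4)·log₂(P(4)/Q(4)) = 0.25·log₂(0.25/0.0187) = 0.93520

D_KL(P||Q) = -0.30595 + 0.38030 - 0.07793 + 0.93520 = 0.93162 ≈ 0.9316 bits

D_KL(Q||P) = Σ Q(x) log₂(Q(x)/P(x))

Computing term by term:
  Q(1)·log₂(Q(1)/P(1)) = 0.5839·log₂(0.5839/0.25) = 0.71457
  Q(2)·log₂(Q(2)/P(2)) = 0.0871·log₂(0.0871/0.25) = -0.13250
  Q(3)·log₂(Q(3)/P(3)) = 0.3103·log₂(0.3103/0.25) = 0.09673
  Q(4)·log₂(Q(4)/P(4)) = 0.0187·log₂(0.0187/0.25) = -0.06995

D_KL(Q||P) = 0.71457 - 0.13250 + 0.09673 - 0.06995 = 0.60885 ≈ 0.6089 bits

These are NOT equal (difference: 0.3227 bits). KL divergence is asymmetric: D_KL(P||Q) ≠ D_KL(Q||P) in general.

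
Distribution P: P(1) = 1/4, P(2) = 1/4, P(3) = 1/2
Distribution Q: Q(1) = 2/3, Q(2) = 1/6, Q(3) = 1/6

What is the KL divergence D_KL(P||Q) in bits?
0.5850 bits

D_KL(P||Q) = Σ P(x) log₂(P(x)/Q(x))

Computing term by term:
  P(1)·log₂(P(1)/Q(1)) = (1/4)·log₂((1/4)/(2/3)) = -0.35376
  P(2)·log₂(P(2)/Q(2)) = (1/4)·log₂((1/4)/(1/6)) = 0.14624
  P(3)·log₂(P(3)/Q(3)) = (1/2)·log₂((1/2)/(1/6)) = 0.79248

D_KL(P||Q) = -0.35376 + 0.14624 + 0.79248 = 0.58496 ≈ 0.5850 bits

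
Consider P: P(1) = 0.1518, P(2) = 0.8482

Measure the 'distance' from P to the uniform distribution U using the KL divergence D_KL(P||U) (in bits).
0.3857 bits

U(i) = 1/2 for all i

D_KL(P||U) = Σ P(x) log₂(P(x) / (1/2))
           = Σ P(x) log₂(P(x)) + log₂(2)
           = log₂(2) - H(P)

H(P) = -Σ P(x) log₂(P(x)):
  -P(1)·log₂(P(1)) = -(0.1518)·log₂(0.1518) = 0.41286
  -P(2)·log₂(P(2)) = -(0.8482)·log₂(0.8482) = 0.20147
H(P) = 0.41286 + 0.20147 = 0.61433 bits

log₂(2) = 1.00000 bits

D_KL(P||U) = 1.00000 - 0.61433 = 0.38567 ≈ 0.3857 bits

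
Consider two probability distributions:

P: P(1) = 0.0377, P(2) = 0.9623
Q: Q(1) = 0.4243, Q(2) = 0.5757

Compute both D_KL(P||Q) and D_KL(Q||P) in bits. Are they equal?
D_KL(P||Q) = 0.5816 bits, D_KL(Q||P) = 1.0552 bits. No, they are not equal.

D_KL(P||Q) = Σ P(x) log₂(P(x)/Q(x))

Computing term by term:
  P(1)·log₂(P(1)/Q(1)) = 0.0377·log₂(0.0377/0.4243) = -0.13167
  P(2)·log₂(P(2)/Q(2)) = 0.9623·log₂(0.9623/0.5757) = 0.71323

D_KL(P||Q) = -0.13167 + 0.71323 = 0.58156 ≈ 0.5816 bits

D_KL(Q||P) = Σ Q(x) log₂(Q(x)/P(x))

Computing term by term:
  Q(1)·log₂(Q(1)/P(1)) = 0.4243·log₂(0.4243/0.0377) = 1.48185
  Q(2)·log₂(Q(2)/P(2)) = 0.5757·log₂(0.5757/0.9623) = -0.42669

D_KL(Q||P) = 1.48185 - 0.42669 = 1.05516 ≈ 1.0552 bits

These are NOT equal (difference: 0.4736 bits). KL divergence is asymmetric: D_KL(P||Q) ≠ D_KL(Q||P) in general.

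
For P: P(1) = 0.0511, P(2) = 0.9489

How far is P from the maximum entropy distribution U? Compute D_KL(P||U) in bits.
0.7089 bits

U(i) = 1/2 for all i

D_KL(P||U) = Σ P(x) log₂(P(x) / (1/2))
           = Σ P(x) log₂(P(x)) + log₂(2)
           = log₂(2) - H(P)

H(P) = -Σ P(x) log₂(P(x)):
  -P(1)·log₂(P(1)) = -(0.0511)·log₂(0.0511) = 0.21925
  -P(2)·log₂(P(2)) = -(0.9489)·log₂(0.9489) = 0.07181
H(P) = 0.21925 + 0.07181 = 0.29106 bits

log₂(2) = 1.00000 bits

D_KL(P||U) = 1.00000 - 0.29106 = 0.70894 ≈ 0.7089 bits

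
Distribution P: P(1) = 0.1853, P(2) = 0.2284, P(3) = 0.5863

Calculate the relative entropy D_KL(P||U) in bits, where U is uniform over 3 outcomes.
0.1961 bits

U(i) = 1/3 for all i

D_KL(P||U) = Σ P(x) log₂(P(x) / (1/3))
           = Σ P(x) log₂(P(x)) + log₂(3)
           = log₂(3) - H(P)

H(P) = -Σ P(x) log₂(P(x)):
  -P(1)·log₂(P(1)) = -(0.1853)·log₂(0.1853) = 0.45066
  -P(2)·log₂(P(2)) = -(0.2284)·log₂(0.2284) = 0.48658
  -P(3)·log₂(P(3)) = -(0.5863)·log₂(0.5863) = 0.45162
H(P) = 0.45066 + 0.48658 + 0.45162 = 1.38886 bits

log₂(3) = 1.58496 bits

D_KL(P||U) = 1.58496 - 1.38886 = 0.19610 ≈ 0.1961 bits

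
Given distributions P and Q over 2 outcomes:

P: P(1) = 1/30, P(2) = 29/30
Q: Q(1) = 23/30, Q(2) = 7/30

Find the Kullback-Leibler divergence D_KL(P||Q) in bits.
1.8315 bits

D_KL(P||Q) = Σ P(x) log₂(P(x)/Q(x))

Computing term by term:
  P(1)·log₂(P(1)/Q(1)) = (1/30)·log₂((1/30)/(23/30)) = -0.15079
  P(2)·log₂(P(2)/Q(2)) = (29/30)·log₂((29/30)/(7/30)) = 1.98227

D_KL(P||Q) = -0.15079 + 1.98227 = 1.83148 ≈ 1.8315 bits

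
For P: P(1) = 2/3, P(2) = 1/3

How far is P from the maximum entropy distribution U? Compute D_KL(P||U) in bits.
0.0817 bits

U(i) = 1/2 for all i

D_KL(P||U) = Σ P(x) log₂(P(x) / (1/2))
           = Σ P(x) log₂(P(x)) + log₂(2)
           = log₂(2) - H(P)

H(P) = -Σ P(x) log₂(P(x)):
  -P(1)·log₂(P(1)) = -(2/3)·log₂(2/3) = 0.38998
  -P(2)·log₂(P(2)) = -(1/3)·log₂(1/3) = 0.52832
H(P) = 0.38998 + 0.52832 = 0.91830 bits

log₂(2) = 1.00000 bits

D_KL(P||U) = 1.00000 - 0.91830 = 0.08170 ≈ 0.0817 bits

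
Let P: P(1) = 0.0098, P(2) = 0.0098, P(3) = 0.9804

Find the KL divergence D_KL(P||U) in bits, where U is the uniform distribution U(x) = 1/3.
1.4262 bits

U(i) = 1/3 for all i

D_KL(P||U) = Σ P(x) log₂(P(x) / (1/3))
           = Σ P(x) log₂(P(x)) + log₂(3)
           = log₂(3) - H(P)

H(P) = -Σ P(x) log₂(P(x)):
  -P(1)·log₂(P(1)) = -(0.0098)·log₂(0.0098) = 0.06540
  -P(2)·log₂(P(2)) = -(0.0098)·log₂(0.0098) = 0.06540
  -P(3)·log₂(P(3)) = -(0.9804)·log₂(0.9804) = 0.02800
H(P) = 0.06540 + 0.06540 + 0.02800 = 0.15880 bits

log₂(3) = 1.58496 bits

D_KL(P||U) = 1.58496 - 0.15880 = 1.42616 ≈ 1.4262 bits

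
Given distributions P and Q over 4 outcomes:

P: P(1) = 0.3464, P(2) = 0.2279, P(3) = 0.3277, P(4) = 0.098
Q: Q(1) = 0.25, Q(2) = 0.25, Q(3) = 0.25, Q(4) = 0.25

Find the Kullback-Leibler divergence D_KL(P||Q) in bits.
0.1281 bits

D_KL(P||Q) = Σ P(x) log₂(P(x)/Q(x))

Computing term by term:
  P(1)·log₂(P(1)/Q(1)) = 0.3464·log₂(0.3464/0.25) = 0.16298
  P(2)·log₂(P(2)/Q(2)) = 0.2279·log₂(0.2279/0.25) = -0.03043
  P(3)·log₂(P(3)/Q(3)) = 0.3277·log₂(0.3277/0.25) = 0.12795
  P(4)·log₂(P(4)/Q(4)) = 0.098·log₂(0.098/0.25) = -0.13241

D_KL(P||Q) = 0.16298 - 0.03043 + 0.12795 - 0.13241 = 0.12809 ≈ 0.1281 bits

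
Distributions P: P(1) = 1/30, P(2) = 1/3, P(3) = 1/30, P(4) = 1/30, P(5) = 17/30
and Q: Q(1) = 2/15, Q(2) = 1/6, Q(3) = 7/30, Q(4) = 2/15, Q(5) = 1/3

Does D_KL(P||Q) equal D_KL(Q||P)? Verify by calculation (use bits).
D_KL(P||Q) = 0.5402 bits, D_KL(Q||P) = 0.7665 bits. No — D_KL(P||Q) ≠ D_KL(Q||P) for this pair.

D_KL(P||Q) = Σ P(x) log₂(P(x)/Q(x))

Computing term by term:
  P(1)·log₂(P(1)/Q(1)) = (1/30)·log₂((1/30)/(2/15)) = -0.06667
  P(2)·log₂(P(2)/Q(2)) = (1/3)·log₂((1/3)/(1/6)) = 0.33333
  P(3)·log₂(P(3)/Q(3)) = (1/30)·log₂((1/30)/(7/30)) = -0.09358
  P(4)·log₂(P(4)/Q(4)) = (1/30)·log₂((1/30)/(2/15)) = -0.06667
  P(5)·log₂(P(5)/Q(5)) = (17/30)·log₂((17/30)/(1/3)) = 0.43380

D_KL(P||Q) = -0.06667 + 0.33333 - 0.09358 - 0.06667 + 0.43380 = 0.54021 ≈ 0.5402 bits

D_KL(Q||P) = Σ Q(x) log₂(Q(x)/P(x))

Computing term by term:
  Q(1)·log₂(Q(1)/P(1)) = (2/15)·log₂((2/15)/(1/30)) = 0.26667
  Q(2)·log₂(Q(2)/P(2)) = (1/6)·log₂((1/6)/(1/3)) = -0.16667
  Q(3)·log₂(Q(3)/P(3)) = (7/30)·log₂((7/30)/(1/30)) = 0.65505
  Q(4)·log₂(Q(4)/P(4)) = (2/15)·log₂((2/15)/(1/30)) = 0.26667
  Q(5)·log₂(Q(5)/P(5)) = (1/3)·log₂((1/3)/(17/30)) = -0.25518

D_KL(Q||P) = 0.26667 - 0.16667 + 0.65505 + 0.26667 - 0.25518 = 0.76654 ≈ 0.7665 bits

These are NOT equal (difference: 0.2263 bits). KL divergence is asymmetric: D_KL(P||Q) ≠ D_KL(Q||P) in general.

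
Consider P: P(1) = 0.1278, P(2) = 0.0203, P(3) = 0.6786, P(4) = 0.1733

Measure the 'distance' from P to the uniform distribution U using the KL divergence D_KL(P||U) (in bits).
0.6887 bits

U(i) = 1/4 for all i

D_KL(P||U) = Σ P(x) log₂(P(x) / (1/4))
           = Σ P(x) log₂(P(x)) + log₂(4)
           = log₂(4) - H(P)

H(P) = -Σ P(x) log₂(P(x)):
  -P(1)·log₂(P(1)) = -(0.1278)·log₂(0.1278) = 0.37932
  -P(2)·log₂(P(2)) = -(0.0203)·log₂(0.0203) = 0.11413
  -P(3)·log₂(P(3)) = -(0.6786)·log₂(0.6786) = 0.37959
  -P(4)·log₂(P(4)) = -(0.1733)·log₂(0.1733) = 0.43822
H(P) = 0.37932 + 0.11413 + 0.37959 + 0.43822 = 1.31126 bits

log₂(4) = 2.00000 bits

D_KL(P||U) = 2.00000 - 1.31126 = 0.68874 ≈ 0.6887 bits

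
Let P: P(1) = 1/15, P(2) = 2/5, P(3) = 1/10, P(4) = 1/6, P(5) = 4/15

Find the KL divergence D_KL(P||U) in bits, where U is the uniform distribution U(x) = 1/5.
0.2612 bits

U(i) = 1/5 for all i

D_KL(P||U) = Σ P(x) log₂(P(x) / (1/5))
           = Σ P(x) log₂(P(x)) + log₂(5)
           = log₂(5) - H(P)

H(P) = -Σ P(x) log₂(P(x)):
  -P(1)·log₂(P(1)) = -(1/15)·log₂(1/15) = 0.26046
  -P(2)·log₂(P(2)) = -(2/5)·log₂(2/5) = 0.52877
  -P(3)·log₂(P(3)) = -(1/10)·log₂(1/10) = 0.33219
  -P(4)·log₂(P(4)) = -(1/6)·log₂(1/6) = 0.43083
  -P(5)·log₂(P(5)) = -(4/15)·log₂(4/15) = 0.50850
H(P) = 0.26046 + 0.52877 + 0.33219 + 0.43083 + 0.50850 = 2.06075 bits

log₂(5) = 2.32193 bits

D_KL(P||U) = 2.32193 - 2.06075 = 0.26118 ≈ 0.2612 bits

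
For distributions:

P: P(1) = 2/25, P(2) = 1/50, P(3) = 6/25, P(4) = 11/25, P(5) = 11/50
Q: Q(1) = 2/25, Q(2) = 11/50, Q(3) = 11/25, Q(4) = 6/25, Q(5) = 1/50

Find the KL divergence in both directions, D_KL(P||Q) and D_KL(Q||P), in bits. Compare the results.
D_KL(P||Q) = 0.8668 bits, D_KL(Q||P) = 0.8668 bits. The two directions give exactly the same value for this pair.

D_KL(P||Q) = Σ P(x) log₂(P(x)/Q(x))

Computing term by term:
  P(1)·log₂(P(1)/Q(1)) = (2/25)·log₂((2/25)/(2/25)) = 0.00000
  P(2)·log₂(P(2)/Q(2)) = (1/50)·log₂((1/50)/(11/50)) = -0.06919
  P(3)·log₂(P(3)/Q(3)) = (6/25)·log₂((6/25)/(11/25)) = -0.20987
  P(4)·log₂(P(4)/Q(4)) = (11/25)·log₂((11/25)/(6/25)) = 0.38477
  P(5)·log₂(P(5)/Q(5)) = (11/50)·log₂((11/50)/(1/50)) = 0.76107

D_KL(P||Q) = 0.00000 - 0.06919 - 0.20987 + 0.38477 + 0.76107 = 0.86678 ≈ 0.8668 bits

D_KL(Q||P) = Σ Q(x) log₂(Q(x)/P(x))

Computing term by term:
  Q(1)·log₂(Q(1)/P(1)) = (2/25)·log₂((2/25)/(2/25)) = 0.00000
  Q(2)·log₂(Q(2)/P(2)) = (11/50)·log₂((11/50)/(1/50)) = 0.76107
  Q(3)·log₂(Q(3)/P(3)) = (11/25)·log₂((11/25)/(6/25)) = 0.38477
  Q(4)·log₂(Q(4)/P(4)) = (6/25)·log₂((6/25)/(11/25)) = -0.20987
  Q(5)·log₂(Q(5)/P(5)) = (1/50)·log₂((1/50)/(11/50)) = -0.06919

D_KL(Q||P) = 0.00000 + 0.76107 + 0.38477 - 0.20987 - 0.06919 = 0.86678 ≈ 0.8668 bits

These ARE equal here. Q is P with outcomes relabeled (Q(2) = P(5), Q(3) = P(4), Q(4) = P(3), Q(5) = P(2)) by a relabeling that is its own inverse, so the two sums contain exactly the same terms in a different order. This is a special case — KL divergence is not symmetric in general: D_KL(P||Q) ≠ D_KL(Q||P) for most P, Q.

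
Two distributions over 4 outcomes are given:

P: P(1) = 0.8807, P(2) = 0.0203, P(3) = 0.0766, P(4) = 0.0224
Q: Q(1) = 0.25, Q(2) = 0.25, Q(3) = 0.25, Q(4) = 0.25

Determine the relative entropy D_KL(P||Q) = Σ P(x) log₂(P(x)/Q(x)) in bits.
1.3178 bits

D_KL(P||Q) = Σ P(x) log₂(P(x)/Q(x))

Computing term by term:
  P(1)·log₂(P(1)/Q(1)) = 0.8807·log₂(0.8807/0.25) = 1.59999
  P(2)·log₂(P(2)/Q(2)) = 0.0203·log₂(0.0203/0.25) = -0.07353
  P(3)·log₂(P(3)/Q(3)) = 0.0766·log₂(0.0766/0.25) = -0.13072
  P(4)·log₂(P(4)/Q(4)) = 0.0224·log₂(0.0224/0.25) = -0.07796

D_KL(P||Q) = 1.59999 - 0.07353 - 0.13072 - 0.07796 = 1.31778 ≈ 1.3178 bits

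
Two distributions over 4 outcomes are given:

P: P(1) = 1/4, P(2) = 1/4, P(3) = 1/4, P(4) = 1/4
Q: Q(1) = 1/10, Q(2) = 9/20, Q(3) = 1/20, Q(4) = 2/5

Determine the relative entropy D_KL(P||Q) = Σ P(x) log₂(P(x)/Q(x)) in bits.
0.5294 bits

D_KL(P||Q) = Σ P(x) log₂(P(x)/Q(x))

Computing term by term:
  P(1)·log₂(P(1)/Q(1)) = (1/4)·log₂((1/4)/(1/10)) = 0.33048
  P(2)·log₂(P(2)/Q(2)) = (1/4)·log₂((1/4)/(9/20)) = -0.21200
  P(3)·log₂(P(3)/Q(3)) = (1/4)·log₂((1/4)/(1/20)) = 0.58048
  P(4)·log₂(P(4)/Q(4)) = (1/4)·log₂((1/4)/(2/5)) = -0.16952

D_KL(P||Q) = 0.33048 - 0.21200 + 0.58048 - 0.16952 = 0.52944 ≈ 0.5294 bits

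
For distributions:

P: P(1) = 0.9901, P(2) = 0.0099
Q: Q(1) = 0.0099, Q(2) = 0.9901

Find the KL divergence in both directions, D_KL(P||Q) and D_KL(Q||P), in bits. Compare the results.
D_KL(P||Q) = 6.5125 bits, D_KL(Q||P) = 6.5125 bits. The two directions give exactly the same value for this pair.

D_KL(P||Q) = Σ P(x) log₂(P(x)/Q(x))

Computing term by term:
  P(1)·log₂(P(1)/Q(1)) = 0.9901·log₂(0.9901/0.0099) = 6.57823
  P(2)·log₂(P(2)/Q(2)) = 0.0099·log₂(0.0099/0.9901) = -0.06578

D_KL(P||Q) = 6.57823 - 0.06578 = 6.51245 ≈ 6.5125 bits

D_KL(Q||P) = Σ Q(x) log₂(Q(x)/P(x))

Computing term by term:
  Q(1)·log₂(Q(1)/P(1)) = 0.0099·log₂(0.0099/0.9901) = -0.06578
  Q(2)·log₂(Q(2)/P(2)) = 0.9901·log₂(0.9901/0.0099) = 6.57823

D_KL(Q||P) = -0.06578 + 6.57823 = 6.51245 ≈ 6.5125 bits

These ARE equal here. Q is P with outcomes relabeled (Q(1) = P(2), Q(2) = P(1)) by a relabeling that is its own inverse, so the two sums contain exactly the same terms in a different order. This is a special case — KL divergence is not symmetric in general: D_KL(P||Q) ≠ D_KL(Q||P) for most P, Q.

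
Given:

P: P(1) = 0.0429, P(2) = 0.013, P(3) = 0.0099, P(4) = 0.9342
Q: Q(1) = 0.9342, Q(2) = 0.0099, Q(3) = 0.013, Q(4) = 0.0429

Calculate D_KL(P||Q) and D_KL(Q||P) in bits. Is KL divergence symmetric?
D_KL(P||Q) = 3.9628 bits, D_KL(Q||P) = 3.9628 bits. The two values coincide for this particular pair, but no — KL divergence is not symmetric in general.

D_KL(P||Q) = Σ P(x) log₂(P(x)/Q(x))

Computing term by term:
  P(1)·log₂(P(1)/Q(1)) = 0.0429·log₂(0.0429/0.9342) = -0.19068
  P(2)·log₂(P(2)/Q(2)) = 0.013·log₂(0.013/0.0099) = 0.00511
  P(3)·log₂(P(3)/Q(3)) = 0.0099·log₂(0.0099/0.013) = -0.00389
  P(4)·log₂(P(4)/Q(4)) = 0.9342·log₂(0.9342/0.0429) = 4.15222

D_KL(P||Q) = -0.19068 + 0.00511 - 0.00389 + 4.15222 = 3.96276 ≈ 3.9628 bits

D_KL(Q||P) = Σ Q(x) log₂(Q(x)/P(x))

Computing term by term:
  Q(1)·log₂(Q(1)/P(1)) = 0.9342·log₂(0.9342/0.0429) = 4.15222
  Q(2)·log₂(Q(2)/P(2)) = 0.0099·log₂(0.0099/0.013) = -0.00389
  Q(3)·log₂(Q(3)/P(3)) = 0.013·log₂(0.013/0.0099) = 0.00511
  Q(4)·log₂(Q(4)/P(4)) = 0.0429·log₂(0.0429/0.9342) = -0.19068

D_KL(Q||P) = 4.15222 - 0.00389 + 0.00511 - 0.19068 = 3.96276 ≈ 3.9628 bits

These ARE equal here. Q is P with outcomes relabeled (Q(1) = P(4), Q(2) = P(3), Q(3) = P(2), Q(4) = P(1)) by a relabeling that is its own inverse, so the two sums contain exactly the same terms in a different order. This is a special case — KL divergence is not symmetric in general: D_KL(P||Q) ≠ D_KL(Q||P) for most P, Q.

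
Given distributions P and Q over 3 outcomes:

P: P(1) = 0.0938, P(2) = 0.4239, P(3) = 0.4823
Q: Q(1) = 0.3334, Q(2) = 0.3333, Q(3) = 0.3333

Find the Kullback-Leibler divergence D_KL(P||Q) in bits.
0.2326 bits

D_KL(P||Q) = Σ P(x) log₂(P(x)/Q(x))

Computing term by term:
  P(1)·log₂(P(1)/Q(1)) = 0.0938·log₂(0.0938/0.3334) = -0.17162
  P(2)·log₂(P(2)/Q(2)) = 0.4239·log₂(0.4239/0.3333) = 0.14705
  P(3)·log₂(P(3)/Q(3)) = 0.4823·log₂(0.4823/0.3333) = 0.25712

D_KL(P||Q) = -0.17162 + 0.14705 + 0.25712 = 0.23255 ≈ 0.2326 bits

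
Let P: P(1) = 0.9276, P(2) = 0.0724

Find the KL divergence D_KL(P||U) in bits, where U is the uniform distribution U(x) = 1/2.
0.6252 bits

U(i) = 1/2 for all i

D_KL(P||U) = Σ P(x) log₂(P(x) / (1/2))
           = Σ P(x) log₂(P(x)) + log₂(2)
           = log₂(2) - H(P)

H(P) = -Σ P(x) log₂(P(x)):
  -P(1)·log₂(P(1)) = -(0.9276)·log₂(0.9276) = 0.10058
  -P(2)·log₂(P(2)) = -(0.0724)·log₂(0.0724) = 0.27424
H(P) = 0.10058 + 0.27424 = 0.37482 bits

log₂(2) = 1.00000 bits

D_KL(P||U) = 1.00000 - 0.37482 = 0.62518 ≈ 0.6252 bits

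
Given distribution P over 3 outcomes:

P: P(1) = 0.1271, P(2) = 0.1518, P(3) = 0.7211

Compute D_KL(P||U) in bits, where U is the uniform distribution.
0.4537 bits

U(i) = 1/3 for all i

D_KL(P||U) = Σ P(x) log₂(P(x) / (1/3))
           = Σ P(x) log₂(P(x)) + log₂(3)
           = log₂(3) - H(P)

H(P) = -Σ P(x) log₂(P(x)):
  -P(1)·log₂(P(1)) = -(0.1271)·log₂(0.1271) = 0.37825
  -P(2)·log₂(P(2)) = -(0.1518)·log₂(0.1518) = 0.41286
  -P(3)·log₂(P(3)) = -(0.7211)·log₂(0.7211) = 0.34016
H(P) = 0.37825 + 0.41286 + 0.34016 = 1.13127 bits

log₂(3) = 1.58496 bits

D_KL(P||U) = 1.58496 - 1.13127 = 0.45369 ≈ 0.4537 bits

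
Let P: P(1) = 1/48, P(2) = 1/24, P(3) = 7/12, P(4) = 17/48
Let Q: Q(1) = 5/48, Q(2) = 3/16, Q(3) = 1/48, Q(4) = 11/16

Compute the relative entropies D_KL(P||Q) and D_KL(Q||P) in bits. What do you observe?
D_KL(P||Q) = 2.3266 bits, D_KL(Q||P) = 1.2065 bits. The two directions give different values (D_KL(P||Q) exceeds D_KL(Q||P) by 1.1201 bits): KL divergence is asymmetric.

D_KL(P||Q) = Σ P(x) log₂(P(x)/Q(x))

Computing term by term:
  P(1)·log₂(P(1)/Q(1)) = (1/48)·log₂((1/48)/(5/48)) = -0.04837
  P(2)·log₂(P(2)/Q(2)) = (1/24)·log₂((1/24)/(3/16)) = -0.09041
  P(3)·log₂(P(3)/Q(3)) = (7/12)·log₂((7/12)/(1/48)) = 2.80429
  P(4)·log₂(P(4)/Q(4)) = (17/48)·log₂((17/48)/(11/16)) = -0.33891

D_KL(P||Q) = -0.04837 - 0.09041 + 2.80429 - 0.33891 = 2.32660 ≈ 2.3266 bits

D_KL(Q||P) = Σ Q(x) log₂(Q(x)/P(x))

Computing term by term:
  Q(1)·log₂(Q(1)/P(1)) = (5/48)·log₂((5/48)/(1/48)) = 0.24187
  Q(2)·log₂(Q(2)/P(2)) = (3/16)·log₂((3/16)/(1/24)) = 0.40686
  Q(3)·log₂(Q(3)/P(3)) = (1/48)·log₂((1/48)/(7/12)) = -0.10015
  Q(4)·log₂(Q(4)/P(4)) = (11/16)·log₂((11/16)/(17/48)) = 0.65789

D_KL(Q||P) = 0.24187 + 0.40686 - 0.10015 + 0.65789 = 1.20647 ≈ 1.2065 bits

These are NOT equal (difference: 1.1201 bits). KL divergence is asymmetric: D_KL(P||Q) ≠ D_KL(Q||P) in general.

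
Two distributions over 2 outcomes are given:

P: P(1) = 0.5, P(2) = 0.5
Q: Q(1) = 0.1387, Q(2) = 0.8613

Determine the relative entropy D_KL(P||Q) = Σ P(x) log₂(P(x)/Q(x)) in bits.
0.5327 bits

D_KL(P||Q) = Σ P(x) log₂(P(x)/Q(x))

Computing term by term:
  P(1)·log₂(P(1)/Q(1)) = 0.5·log₂(0.5/0.1387) = 0.92498
  P(2)·log₂(P(2)/Q(2)) = 0.5·log₂(0.5/0.8613) = -0.39229

D_KL(P||Q) = 0.92498 - 0.39229 = 0.53269 ≈ 0.5327 bits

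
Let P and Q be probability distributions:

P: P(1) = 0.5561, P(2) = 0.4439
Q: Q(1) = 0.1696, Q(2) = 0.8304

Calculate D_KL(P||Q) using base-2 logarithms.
0.5516 bits

D_KL(P||Q) = Σ P(x) log₂(P(x)/Q(x))

Computing term by term:
  P(1)·log₂(P(1)/Q(1)) = 0.5561·log₂(0.5561/0.1696) = 0.95272
  P(2)·log₂(P(2)/Q(2)) = 0.4439·log₂(0.4439/0.8304) = -0.40110

D_KL(P||Q) = 0.95272 - 0.40110 = 0.55162 ≈ 0.5516 bits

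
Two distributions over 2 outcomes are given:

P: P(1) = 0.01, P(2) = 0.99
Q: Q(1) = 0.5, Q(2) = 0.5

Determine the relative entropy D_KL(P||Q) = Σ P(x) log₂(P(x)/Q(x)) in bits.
0.9192 bits

D_KL(P||Q) = Σ P(x) log₂(P(x)/Q(x))

Computing term by term:
  P(1)·log₂(P(1)/Q(1)) = 0.01·log₂(0.01/0.5) = -0.05644
  P(2)·log₂(P(2)/Q(2)) = 0.99·log₂(0.99/0.5) = 0.97565

D_KL(P||Q) = -0.05644 + 0.97565 = 0.91921 ≈ 0.9192 bits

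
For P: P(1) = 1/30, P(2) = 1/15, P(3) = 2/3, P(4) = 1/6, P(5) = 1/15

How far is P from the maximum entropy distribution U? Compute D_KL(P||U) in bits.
0.8166 bits

U(i) = 1/5 for all i

D_KL(P||U) = Σ P(x) log₂(P(x) / (1/5))
           = Σ P(x) log₂(P(x)) + log₂(5)
           = log₂(5) - H(P)

H(P) = -Σ P(x) log₂(P(x)):
  -P(1)·log₂(P(1)) = -(1/30)·log₂(1/30) = 0.16356
  -P(2)·log₂(P(2)) = -(1/15)·log₂(1/15) = 0.26046
  -P(3)·log₂(P(3)) = -(2/3)·log₂(2/3) = 0.38998
  -P(4)·log₂(P(4)) = -(1/6)·log₂(1/6) = 0.43083
  -P(5)·log₂(P(5)) = -(1/15)·log₂(1/15) = 0.26046
H(P) = 0.16356 + 0.26046 + 0.38998 + 0.43083 + 0.26046 = 1.50529 bits

log₂(5) = 2.32193 bits

D_KL(P||U) = 2.32193 - 1.50529 = 0.81664 ≈ 0.8166 bits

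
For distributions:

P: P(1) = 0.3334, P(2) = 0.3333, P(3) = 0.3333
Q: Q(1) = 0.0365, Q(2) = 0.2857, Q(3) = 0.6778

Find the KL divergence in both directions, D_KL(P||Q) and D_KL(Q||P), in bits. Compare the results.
D_KL(P||Q) = 0.7968 bits, D_KL(Q||P) = 0.5141 bits. D_KL(P||Q) is larger than D_KL(Q||P) by 0.2827 bits; the two directions differ.

D_KL(P||Q) = Σ P(x) log₂(P(x)/Q(x))

Computing term by term:
  P(1)·log₂(P(1)/Q(1)) = 0.3334·log₂(0.3334/0.0365) = 1.06397
  P(2)·log₂(P(2)/Q(2)) = 0.3333·log₂(0.3333/0.2857) = 0.07410
  P(3)·log₂(P(3)/Q(3)) = 0.3333·log₂(0.3333/0.6778) = -0.34131

D_KL(P||Q) = 1.06397 + 0.07410 - 0.34131 = 0.79676 ≈ 0.7968 bits

D_KL(Q||P) = Σ Q(x) log₂(Q(x)/P(x))

Computing term by term:
  Q(1)·log₂(Q(1)/P(1)) = 0.0365·log₂(0.0365/0.3334) = -0.11648
  Q(2)·log₂(Q(2)/P(2)) = 0.2857·log₂(0.2857/0.3333) = -0.06352
  Q(3)·log₂(Q(3)/P(3)) = 0.6778·log₂(0.6778/0.3333) = 0.69409

D_KL(Q||P) = -0.11648 - 0.06352 + 0.69409 = 0.51409 ≈ 0.5141 bits

These are NOT equal (difference: 0.2827 bits). KL divergence is asymmetric: D_KL(P||Q) ≠ D_KL(Q||P) in general.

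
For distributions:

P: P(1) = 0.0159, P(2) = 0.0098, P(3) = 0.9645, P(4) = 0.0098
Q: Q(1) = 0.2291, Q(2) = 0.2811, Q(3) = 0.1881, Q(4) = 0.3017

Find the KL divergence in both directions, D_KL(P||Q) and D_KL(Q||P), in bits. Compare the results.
D_KL(P||Q) = 2.1175 bits, D_KL(Q||P) = 3.2910 bits. D_KL(Q||P) is larger than D_KL(P||Q) by 1.1735 bits; the two directions differ.

D_KL(P||Q) = Σ P(x) log₂(P(x)/Q(x))

Computing term by term:
  P(1)·log₂(P(1)/Q(1)) = 0.0159·log₂(0.0159/0.2291) = -0.06120
  P(2)·log₂(P(2)/Q(2)) = 0.0098·log₂(0.0098/0.2811) = -0.04745
  P(3)·log₂(P(3)/Q(3)) = 0.9645·log₂(0.9645/0.1881) = 2.27456
  P(4)·log₂(P(4)/Q(4)) = 0.0098·log₂(0.0098/0.3017) = -0.04845

D_KL(P||Q) = -0.06120 - 0.04745 + 2.27456 - 0.04845 = 2.11746 ≈ 2.1175 bits

D_KL(Q||P) = Σ Q(x) log₂(Q(x)/P(x))

Computing term by term:
  Q(1)·log₂(Q(1)/P(1)) = 0.2291·log₂(0.2291/0.0159) = 0.88178
  Q(2)·log₂(Q(2)/P(2)) = 0.2811·log₂(0.2811/0.0098) = 1.36113
  Q(3)·log₂(Q(3)/P(3)) = 0.1881·log₂(0.1881/0.9645) = -0.44359
  Q(4)·log₂(Q(4)/P(4)) = 0.3017·log₂(0.3017/0.0098) = 1.49166

D_KL(Q||P) = 0.88178 + 1.36113 - 0.44359 + 1.49166 = 3.29098 ≈ 3.2910 bits

These are NOT equal (difference: 1.1735 bits). KL divergence is asymmetric: D_KL(P||Q) ≠ D_KL(Q||P) in general.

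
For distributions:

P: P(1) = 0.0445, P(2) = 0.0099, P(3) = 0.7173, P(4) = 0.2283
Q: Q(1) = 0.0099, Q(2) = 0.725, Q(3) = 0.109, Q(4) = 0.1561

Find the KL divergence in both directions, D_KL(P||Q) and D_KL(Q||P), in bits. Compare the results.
D_KL(P||Q) = 2.1102 bits, D_KL(Q||P) = 4.0876 bits. D_KL(Q||P) is larger than D_KL(P||Q) by 1.9774 bits; the two directions differ.

D_KL(P||Q) = Σ P(x) log₂(P(x)/Q(x))

Computing term by term:
  P(1)·log₂(P(1)/Q(1)) = 0.0445·log₂(0.0445/0.0099) = 0.09649
  P(2)·log₂(P(2)/Q(2)) = 0.0099·log₂(0.0099/0.725) = -0.06132
  P(3)·log₂(P(3)/Q(3)) = 0.7173·log₂(0.7173/0.109) = 1.94980
  P(4)·log₂(P(4)/Q(4)) = 0.2283·log₂(0.2283/0.1561) = 0.12521

D_KL(P||Q) = 0.09649 - 0.06132 + 1.94980 + 0.12521 = 2.11018 ≈ 2.1102 bits

D_KL(Q||P) = Σ Q(x) log₂(Q(x)/P(x))

Computing term by term:
  Q(1)·log₂(Q(1)/P(1)) = 0.0099·log₂(0.0099/0.0445) = -0.02147
  Q(2)·log₂(Q(2)/P(2)) = 0.725·log₂(0.725/0.0099) = 4.49095
  Q(3)·log₂(Q(3)/P(3)) = 0.109·log₂(0.109/0.7173) = -0.29629
  Q(4)·log₂(Q(4)/P(4)) = 0.1561·log₂(0.1561/0.2283) = -0.08561

D_KL(Q||P) = -0.02147 + 4.49095 - 0.29629 - 0.08561 = 4.08758 ≈ 4.0876 bits

These are NOT equal (difference: 1.9774 bits). KL divergence is asymmetric: D_KL(P||Q) ≠ D_KL(Q||P) in general.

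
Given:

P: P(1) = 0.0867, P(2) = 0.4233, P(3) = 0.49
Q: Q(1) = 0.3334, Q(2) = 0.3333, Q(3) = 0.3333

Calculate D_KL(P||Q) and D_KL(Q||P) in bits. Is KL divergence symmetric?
D_KL(P||Q) = 0.2499 bits, D_KL(Q||P) = 0.3476 bits. No, KL divergence is not symmetric.

D_KL(P||Q) = Σ P(x) log₂(P(x)/Q(x))

Computing term by term:
  P(1)·log₂(P(1)/Q(1)) = 0.0867·log₂(0.0867/0.3334) = -0.16847
  P(2)·log₂(P(2)/Q(2)) = 0.4233·log₂(0.4233/0.3333) = 0.14598
  P(3)·log₂(P(3)/Q(3)) = 0.49·log₂(0.49/0.3333) = 0.27242

D_KL(P||Q) = -0.16847 + 0.14598 + 0.27242 = 0.24993 ≈ 0.2499 bits

D_KL(Q||P) = Σ Q(x) log₂(Q(x)/P(x))

Computing term by term:
  Q(1)·log₂(Q(1)/P(1)) = 0.3334·log₂(0.3334/0.0867) = 0.64785
  Q(2)·log₂(Q(2)/P(2)) = 0.3333·log₂(0.3333/0.4233) = -0.11494
  Q(3)·log₂(Q(3)/P(3)) = 0.3333·log₂(0.3333/0.49) = -0.18530

D_KL(Q||P) = 0.64785 - 0.11494 - 0.18530 = 0.34761 ≈ 0.3476 bits

These are NOT equal (difference: 0.0977 bits). KL divergence is asymmetric: D_KL(P||Q) ≠ D_KL(Q||P) in general.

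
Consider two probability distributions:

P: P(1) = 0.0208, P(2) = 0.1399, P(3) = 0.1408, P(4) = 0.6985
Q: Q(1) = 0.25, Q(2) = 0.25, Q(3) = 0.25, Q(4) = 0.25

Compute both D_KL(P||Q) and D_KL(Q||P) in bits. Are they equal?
D_KL(P||Q) = 0.7270 bits, D_KL(Q||P) = 0.9427 bits. No, they are not equal.

D_KL(P||Q) = Σ P(x) log₂(P(x)/Q(x))

Computing term by term:
  P(1)·log₂(P(1)/Q(1)) = 0.0208·log₂(0.0208/0.25) = -0.07462
  P(2)·log₂(P(2)/Q(2)) = 0.1399·log₂(0.1399/0.25) = -0.11717
  P(3)·log₂(P(3)/Q(3)) = 0.1408·log₂(0.1408/0.25) = -0.11662
  P(4)·log₂(P(4)/Q(4)) = 0.6985·log₂(0.6985/0.25) = 1.03541

D_KL(P||Q) = -0.07462 - 0.11717 - 0.11662 + 1.03541 = 0.72700 ≈ 0.7270 bits

D_KL(Q||P) = Σ Q(x) log₂(Q(x)/P(x))

Computing term by term:
  Q(1)·log₂(Q(1)/P(1)) = 0.25·log₂(0.25/0.0208) = 0.89682
  Q(2)·log₂(Q(2)/P(2)) = 0.25·log₂(0.25/0.1399) = 0.20938
  Q(3)·log₂(Q(3)/P(3)) = 0.25·log₂(0.25/0.1408) = 0.20707
  Q(4)·log₂(Q(4)/P(4)) = 0.25·log₂(0.25/0.6985) = -0.37058

D_KL(Q||P) = 0.89682 + 0.20938 + 0.20707 - 0.37058 = 0.94269 ≈ 0.9427 bits

These are NOT equal (difference: 0.2157 bits). KL divergence is asymmetric: D_KL(P||Q) ≠ D_KL(Q||P) in general.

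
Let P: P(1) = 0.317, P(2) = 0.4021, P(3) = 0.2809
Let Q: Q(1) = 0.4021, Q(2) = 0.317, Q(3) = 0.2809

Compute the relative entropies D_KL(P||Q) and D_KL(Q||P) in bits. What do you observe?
D_KL(P||Q) = 0.0292 bits, D_KL(Q||P) = 0.0292 bits. The two directions give the same value here, because Q is a self-inverse relabeling of P; in general KL divergence is asymmetric.

D_KL(P||Q) = Σ P(x) log₂(P(x)/Q(x))

Computing term by term:
  P(1)·log₂(P(1)/Q(1)) = 0.317·log₂(0.317/0.4021) = -0.10875
  P(2)·log₂(P(2)/Q(2)) = 0.4021·log₂(0.4021/0.317) = 0.13795
  P(3)·log₂(P(3)/Q(3)) = 0.2809·log₂(0.2809/0.2809) = 0.00000

D_KL(P||Q) = -0.10875 + 0.13795 + 0.00000 = 0.02920 ≈ 0.0292 bits

D_KL(Q||P) = Σ Q(x) log₂(Q(x)/P(x))

Computing term by term:
  Q(1)·log₂(Q(1)/P(1)) = 0.4021·log₂(0.4021/0.317) = 0.13795
  Q(2)·log₂(Q(2)/P(2)) = 0.317·log₂(0.317/0.4021) = -0.10875
  Q(3)·log₂(Q(3)/P(3)) = 0.2809·log₂(0.2809/0.2809) = 0.00000

D_KL(Q||P) = 0.13795 - 0.10875 + 0.00000 = 0.02920 ≈ 0.0292 bits

These ARE equal here. Q is P with outcomes relabeled (Q(1) = P(2), Q(2) = P(1)) by a relabeling that is its own inverse, so the two sums contain exactly the same terms in a different order. This is a special case — KL divergence is not symmetric in general: D_KL(P||Q) ≠ D_KL(Q||P) for most P, Q.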